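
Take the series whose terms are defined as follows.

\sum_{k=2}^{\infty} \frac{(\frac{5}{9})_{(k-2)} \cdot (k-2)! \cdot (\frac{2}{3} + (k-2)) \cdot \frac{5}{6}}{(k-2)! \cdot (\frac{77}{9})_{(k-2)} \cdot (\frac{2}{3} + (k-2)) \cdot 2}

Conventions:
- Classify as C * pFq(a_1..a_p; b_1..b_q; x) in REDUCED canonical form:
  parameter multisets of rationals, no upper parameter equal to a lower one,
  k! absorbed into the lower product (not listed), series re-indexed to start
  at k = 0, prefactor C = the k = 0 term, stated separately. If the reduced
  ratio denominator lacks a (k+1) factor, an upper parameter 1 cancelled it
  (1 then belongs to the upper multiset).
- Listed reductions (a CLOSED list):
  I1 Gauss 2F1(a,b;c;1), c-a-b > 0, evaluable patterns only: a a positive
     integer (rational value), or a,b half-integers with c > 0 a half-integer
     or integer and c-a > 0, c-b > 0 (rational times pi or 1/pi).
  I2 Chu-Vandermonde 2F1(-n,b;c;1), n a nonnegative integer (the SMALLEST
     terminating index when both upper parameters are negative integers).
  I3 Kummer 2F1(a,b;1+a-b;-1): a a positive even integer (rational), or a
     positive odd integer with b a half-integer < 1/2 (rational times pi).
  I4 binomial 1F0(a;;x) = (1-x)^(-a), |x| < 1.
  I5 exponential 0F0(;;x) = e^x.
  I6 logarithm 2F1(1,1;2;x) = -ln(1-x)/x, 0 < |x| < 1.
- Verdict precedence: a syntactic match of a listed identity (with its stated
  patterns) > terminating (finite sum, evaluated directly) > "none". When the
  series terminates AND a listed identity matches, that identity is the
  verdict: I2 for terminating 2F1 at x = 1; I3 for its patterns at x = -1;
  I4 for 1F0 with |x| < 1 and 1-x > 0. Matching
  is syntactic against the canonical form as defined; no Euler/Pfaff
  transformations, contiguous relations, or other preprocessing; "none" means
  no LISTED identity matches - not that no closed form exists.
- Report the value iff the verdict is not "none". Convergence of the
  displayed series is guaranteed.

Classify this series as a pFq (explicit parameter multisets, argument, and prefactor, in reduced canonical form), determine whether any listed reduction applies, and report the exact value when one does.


This is \frac{5}{12} * 2F1(\frac{5}{9}, 1; \frac{77}{9}; 1) in reduced canonical form. Verdict: this is Gauss (I1, integer-parameter pattern) (x = 1: the Gamma ratio telescopes since c-a-b = 7 > 0 and a = 1 in Z>0). Hence: \frac{85}{189}.

Structural cue: t_0 = \frac{5}{12} here, and the factorial ratio (C = 5/12) (k+a-1)!/(a-1)! is a rising factorial (a)_k.
Ratio: r(k) = 1 * (k+\frac{5}{9}) (k+1) / [(k+\frac{77}{9}) (k+1)] - rational in k, leading ratio 1; with t_0 = \frac{5}{12}, classification follows.


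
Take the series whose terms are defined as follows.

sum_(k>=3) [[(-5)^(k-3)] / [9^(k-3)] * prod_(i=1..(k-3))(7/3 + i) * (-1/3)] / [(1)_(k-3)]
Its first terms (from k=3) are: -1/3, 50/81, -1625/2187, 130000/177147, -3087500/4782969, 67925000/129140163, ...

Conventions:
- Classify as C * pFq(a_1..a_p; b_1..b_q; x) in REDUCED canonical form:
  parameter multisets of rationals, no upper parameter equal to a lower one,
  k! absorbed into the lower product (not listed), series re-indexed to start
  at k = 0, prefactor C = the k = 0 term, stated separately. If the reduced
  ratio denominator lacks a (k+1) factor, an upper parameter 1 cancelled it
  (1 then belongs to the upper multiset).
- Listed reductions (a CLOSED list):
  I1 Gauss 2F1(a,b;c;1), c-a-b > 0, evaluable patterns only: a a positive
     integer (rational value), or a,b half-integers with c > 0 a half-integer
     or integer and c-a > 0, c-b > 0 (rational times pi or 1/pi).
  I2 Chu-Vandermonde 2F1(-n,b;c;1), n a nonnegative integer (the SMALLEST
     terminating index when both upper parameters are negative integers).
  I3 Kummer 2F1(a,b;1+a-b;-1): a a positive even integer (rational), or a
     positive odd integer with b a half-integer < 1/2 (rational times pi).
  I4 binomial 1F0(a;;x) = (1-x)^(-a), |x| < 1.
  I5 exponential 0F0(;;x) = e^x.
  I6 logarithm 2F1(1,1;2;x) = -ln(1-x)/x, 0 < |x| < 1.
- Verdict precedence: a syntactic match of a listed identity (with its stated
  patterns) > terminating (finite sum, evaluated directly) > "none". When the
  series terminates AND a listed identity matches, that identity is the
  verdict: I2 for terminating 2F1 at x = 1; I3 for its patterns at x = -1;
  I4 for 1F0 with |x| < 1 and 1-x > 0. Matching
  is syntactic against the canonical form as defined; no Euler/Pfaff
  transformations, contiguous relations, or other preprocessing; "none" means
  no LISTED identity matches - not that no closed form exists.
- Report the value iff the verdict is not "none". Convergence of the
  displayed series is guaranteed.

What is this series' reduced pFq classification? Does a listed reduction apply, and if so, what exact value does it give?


Canonical form: C = -1/3 times 1F0 with upper {10/3}, lower {-}, x = -5/9. Verdict: this is binomial (I4) (the 1F0 binomial series: exponent -10/3, x = -5/9). Sum: (-1/3) * (14/9)^(-10/3).

Key step: x = (-5/9) and the running product (prefactor -1/3) telescopes to a rising factorial.
Adjacent-term ratio: r(k) = (-5/9) * (k+10/3) / [(k+1)] - poly over poly, x = (-5/9) from leading terms; C = -1/3 at k = 0.


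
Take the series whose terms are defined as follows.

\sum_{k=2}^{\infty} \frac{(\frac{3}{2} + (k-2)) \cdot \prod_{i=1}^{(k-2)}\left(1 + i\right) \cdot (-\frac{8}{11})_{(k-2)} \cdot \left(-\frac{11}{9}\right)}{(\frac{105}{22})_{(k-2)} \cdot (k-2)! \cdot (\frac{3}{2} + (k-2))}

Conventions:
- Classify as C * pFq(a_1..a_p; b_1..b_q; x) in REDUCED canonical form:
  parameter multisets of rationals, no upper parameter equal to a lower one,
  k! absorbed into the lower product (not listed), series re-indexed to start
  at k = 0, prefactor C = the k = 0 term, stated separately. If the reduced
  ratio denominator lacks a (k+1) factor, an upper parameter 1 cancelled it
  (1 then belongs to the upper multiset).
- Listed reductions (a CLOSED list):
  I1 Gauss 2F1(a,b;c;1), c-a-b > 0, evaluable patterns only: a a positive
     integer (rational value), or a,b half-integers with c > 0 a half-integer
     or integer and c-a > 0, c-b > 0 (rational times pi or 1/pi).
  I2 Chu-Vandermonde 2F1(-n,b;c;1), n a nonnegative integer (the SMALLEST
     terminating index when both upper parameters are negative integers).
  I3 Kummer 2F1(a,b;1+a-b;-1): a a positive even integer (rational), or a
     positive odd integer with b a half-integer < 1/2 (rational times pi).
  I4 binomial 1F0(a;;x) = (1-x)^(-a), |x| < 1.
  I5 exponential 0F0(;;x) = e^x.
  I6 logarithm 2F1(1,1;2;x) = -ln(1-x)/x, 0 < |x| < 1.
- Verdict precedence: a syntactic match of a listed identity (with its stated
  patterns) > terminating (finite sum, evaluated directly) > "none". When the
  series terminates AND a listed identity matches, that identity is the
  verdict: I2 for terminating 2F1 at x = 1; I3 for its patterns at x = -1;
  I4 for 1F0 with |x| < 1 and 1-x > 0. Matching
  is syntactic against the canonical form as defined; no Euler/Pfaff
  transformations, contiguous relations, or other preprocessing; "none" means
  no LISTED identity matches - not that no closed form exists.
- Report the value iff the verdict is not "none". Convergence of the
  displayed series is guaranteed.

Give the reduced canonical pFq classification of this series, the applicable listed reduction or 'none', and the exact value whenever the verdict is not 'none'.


Prefactor -\frac{11}{9}, argument 1: 2F1 with upper {-\frac{8}{11}, 2} over lower {\frac{105}{22}}. Verdict at x = 1: the Gauss summation I1 matches (x = 1: the Gamma ratio telescopes since c-a-b = 7/2 > 0 and a = 2 in Z>0). Exact value: -\frac{5063}{6237}.

First insight: t_0 = -\frac{11}{9} here, and k + 3/2 divides numerator and denominator alike; C = -11/9, x = 1 after cancelling.
Consecutive-term ratio: r(k) = 1 * (k-\frac{8}{11}) (k+2) / [(k+\frac{105}{22}) (k+1)] - poly over poly, x = 1 from leading terms; C = -\frac{11}{9} at k = 0.


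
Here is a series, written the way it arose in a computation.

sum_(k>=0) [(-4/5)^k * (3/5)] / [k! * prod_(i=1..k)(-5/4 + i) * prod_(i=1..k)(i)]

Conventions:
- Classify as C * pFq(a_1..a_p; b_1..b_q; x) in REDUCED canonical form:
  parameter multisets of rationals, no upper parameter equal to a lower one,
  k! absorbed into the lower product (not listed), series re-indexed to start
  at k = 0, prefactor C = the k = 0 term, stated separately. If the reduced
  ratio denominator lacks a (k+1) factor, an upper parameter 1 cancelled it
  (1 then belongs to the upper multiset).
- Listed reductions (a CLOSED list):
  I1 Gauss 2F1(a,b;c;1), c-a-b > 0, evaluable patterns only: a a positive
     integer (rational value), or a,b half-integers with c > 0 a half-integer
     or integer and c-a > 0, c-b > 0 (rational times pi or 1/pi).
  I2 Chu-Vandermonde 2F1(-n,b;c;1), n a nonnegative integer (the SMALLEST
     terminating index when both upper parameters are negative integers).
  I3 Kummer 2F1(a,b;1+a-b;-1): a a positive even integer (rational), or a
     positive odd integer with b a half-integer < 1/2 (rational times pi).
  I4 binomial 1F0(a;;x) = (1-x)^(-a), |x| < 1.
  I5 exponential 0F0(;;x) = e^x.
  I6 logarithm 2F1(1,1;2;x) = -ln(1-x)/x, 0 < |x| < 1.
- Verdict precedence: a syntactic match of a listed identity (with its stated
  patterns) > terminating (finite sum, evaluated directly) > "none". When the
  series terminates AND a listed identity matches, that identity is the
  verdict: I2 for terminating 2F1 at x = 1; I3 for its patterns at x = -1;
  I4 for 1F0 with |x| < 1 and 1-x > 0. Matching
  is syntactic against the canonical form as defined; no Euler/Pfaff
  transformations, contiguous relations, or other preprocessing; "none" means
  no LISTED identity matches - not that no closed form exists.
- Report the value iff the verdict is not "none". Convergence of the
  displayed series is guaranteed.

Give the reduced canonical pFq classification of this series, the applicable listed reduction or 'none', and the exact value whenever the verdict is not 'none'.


With C = 3/5: the canonical form is 0F2(-; -1/4, 1; -4/5). Verdict: none. No listed pattern accepts 0F2(-; -1/4, 1; -4/5).

Key step: from the first term 3/5: the lower running product (C = 3/5) is a rising factorial.
Step ratio: r(k) = (-4/5) * 1 / [(k-1/4) (k+1) (k+1)] - rational in k. x = (-4/5); t_0 = 3/5; negate the roots.


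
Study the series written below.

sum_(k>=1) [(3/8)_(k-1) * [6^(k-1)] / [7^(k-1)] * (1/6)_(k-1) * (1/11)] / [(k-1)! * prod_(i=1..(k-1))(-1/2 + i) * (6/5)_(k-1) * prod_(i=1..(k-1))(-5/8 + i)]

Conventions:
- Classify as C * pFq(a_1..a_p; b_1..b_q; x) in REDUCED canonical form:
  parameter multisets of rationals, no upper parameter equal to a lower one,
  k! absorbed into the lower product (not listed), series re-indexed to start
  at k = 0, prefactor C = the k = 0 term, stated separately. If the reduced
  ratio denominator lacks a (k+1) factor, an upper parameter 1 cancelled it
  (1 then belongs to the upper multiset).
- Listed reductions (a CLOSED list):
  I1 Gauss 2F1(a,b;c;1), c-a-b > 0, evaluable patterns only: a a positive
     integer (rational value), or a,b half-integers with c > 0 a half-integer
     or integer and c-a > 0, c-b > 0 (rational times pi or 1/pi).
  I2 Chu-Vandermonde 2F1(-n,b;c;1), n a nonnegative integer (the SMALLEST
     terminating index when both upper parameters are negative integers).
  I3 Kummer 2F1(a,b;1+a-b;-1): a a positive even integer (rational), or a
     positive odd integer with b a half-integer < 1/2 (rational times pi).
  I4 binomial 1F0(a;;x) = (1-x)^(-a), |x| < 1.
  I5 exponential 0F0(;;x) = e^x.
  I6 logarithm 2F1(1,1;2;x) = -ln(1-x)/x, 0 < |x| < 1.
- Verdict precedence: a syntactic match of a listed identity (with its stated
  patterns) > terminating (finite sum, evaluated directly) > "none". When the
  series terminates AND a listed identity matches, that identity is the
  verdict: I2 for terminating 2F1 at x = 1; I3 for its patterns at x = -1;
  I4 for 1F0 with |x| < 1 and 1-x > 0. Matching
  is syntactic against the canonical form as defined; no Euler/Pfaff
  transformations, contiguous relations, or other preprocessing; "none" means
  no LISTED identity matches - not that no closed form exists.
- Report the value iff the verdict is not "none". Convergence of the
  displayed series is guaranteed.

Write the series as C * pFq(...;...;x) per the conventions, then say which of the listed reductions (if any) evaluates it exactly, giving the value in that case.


At argument 6/7: a 1F2 with upper {1/6}, lower {1/2, 6/5}, scaled by C = 1/11. Verdict: none - this 1F2 at x = 6/7 matches no listed pattern, and upper {1/6} holds no stopper.

Key step: t_0 being 1/11, the lower running product (C = 1/11, x = 6/7) is a rising factorial.
Step ratio: r(k) = (6/7) * (k+1/6) / [(k+1/2) (k+6/5) (k+1)] - rational in k. x = (6/7); t_0 = 1/11; negate the roots.


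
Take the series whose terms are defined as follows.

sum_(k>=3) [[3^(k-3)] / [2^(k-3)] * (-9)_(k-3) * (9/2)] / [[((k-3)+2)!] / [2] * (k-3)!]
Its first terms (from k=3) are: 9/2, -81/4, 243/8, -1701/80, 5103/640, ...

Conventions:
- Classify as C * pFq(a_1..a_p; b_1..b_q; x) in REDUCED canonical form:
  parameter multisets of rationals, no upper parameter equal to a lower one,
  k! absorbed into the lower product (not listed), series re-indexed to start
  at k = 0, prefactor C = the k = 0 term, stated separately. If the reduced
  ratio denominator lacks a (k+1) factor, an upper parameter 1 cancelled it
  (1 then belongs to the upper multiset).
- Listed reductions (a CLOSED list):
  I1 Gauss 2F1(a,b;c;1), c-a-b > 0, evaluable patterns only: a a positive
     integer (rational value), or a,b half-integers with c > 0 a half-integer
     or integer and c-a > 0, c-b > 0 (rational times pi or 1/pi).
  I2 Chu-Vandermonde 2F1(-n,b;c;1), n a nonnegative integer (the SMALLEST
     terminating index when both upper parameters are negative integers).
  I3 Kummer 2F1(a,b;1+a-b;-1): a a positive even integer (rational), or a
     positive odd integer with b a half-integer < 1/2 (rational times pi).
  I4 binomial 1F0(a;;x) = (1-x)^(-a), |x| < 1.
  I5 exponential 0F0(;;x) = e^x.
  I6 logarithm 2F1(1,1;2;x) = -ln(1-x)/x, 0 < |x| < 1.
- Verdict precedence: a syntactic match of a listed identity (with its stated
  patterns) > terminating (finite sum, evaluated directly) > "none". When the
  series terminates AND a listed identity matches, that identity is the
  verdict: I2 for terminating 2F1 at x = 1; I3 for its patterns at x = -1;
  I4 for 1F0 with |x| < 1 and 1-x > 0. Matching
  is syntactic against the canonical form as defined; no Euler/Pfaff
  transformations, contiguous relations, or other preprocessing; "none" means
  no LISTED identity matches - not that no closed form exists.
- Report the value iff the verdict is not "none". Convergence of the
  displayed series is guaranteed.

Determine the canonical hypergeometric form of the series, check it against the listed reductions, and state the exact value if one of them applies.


This is 9/2 * 1F1(-9; 3; 3/2) in reduced canonical form. Verdict: terminating - upper -9 stops the sum at k = 9; the 10 terms are added exactly. Value: -1753821/10092544.

Key observation: t_0 being 9/2, the two geometric factors (C = 9/2, x = 3/2) combine into one argument.
Adjacent-term ratio: r(k) = (3/2) * (k-9) / [(k+3) (k+1)] - rational in k. x = (3/2); t_0 = 9/2; negate the roots.


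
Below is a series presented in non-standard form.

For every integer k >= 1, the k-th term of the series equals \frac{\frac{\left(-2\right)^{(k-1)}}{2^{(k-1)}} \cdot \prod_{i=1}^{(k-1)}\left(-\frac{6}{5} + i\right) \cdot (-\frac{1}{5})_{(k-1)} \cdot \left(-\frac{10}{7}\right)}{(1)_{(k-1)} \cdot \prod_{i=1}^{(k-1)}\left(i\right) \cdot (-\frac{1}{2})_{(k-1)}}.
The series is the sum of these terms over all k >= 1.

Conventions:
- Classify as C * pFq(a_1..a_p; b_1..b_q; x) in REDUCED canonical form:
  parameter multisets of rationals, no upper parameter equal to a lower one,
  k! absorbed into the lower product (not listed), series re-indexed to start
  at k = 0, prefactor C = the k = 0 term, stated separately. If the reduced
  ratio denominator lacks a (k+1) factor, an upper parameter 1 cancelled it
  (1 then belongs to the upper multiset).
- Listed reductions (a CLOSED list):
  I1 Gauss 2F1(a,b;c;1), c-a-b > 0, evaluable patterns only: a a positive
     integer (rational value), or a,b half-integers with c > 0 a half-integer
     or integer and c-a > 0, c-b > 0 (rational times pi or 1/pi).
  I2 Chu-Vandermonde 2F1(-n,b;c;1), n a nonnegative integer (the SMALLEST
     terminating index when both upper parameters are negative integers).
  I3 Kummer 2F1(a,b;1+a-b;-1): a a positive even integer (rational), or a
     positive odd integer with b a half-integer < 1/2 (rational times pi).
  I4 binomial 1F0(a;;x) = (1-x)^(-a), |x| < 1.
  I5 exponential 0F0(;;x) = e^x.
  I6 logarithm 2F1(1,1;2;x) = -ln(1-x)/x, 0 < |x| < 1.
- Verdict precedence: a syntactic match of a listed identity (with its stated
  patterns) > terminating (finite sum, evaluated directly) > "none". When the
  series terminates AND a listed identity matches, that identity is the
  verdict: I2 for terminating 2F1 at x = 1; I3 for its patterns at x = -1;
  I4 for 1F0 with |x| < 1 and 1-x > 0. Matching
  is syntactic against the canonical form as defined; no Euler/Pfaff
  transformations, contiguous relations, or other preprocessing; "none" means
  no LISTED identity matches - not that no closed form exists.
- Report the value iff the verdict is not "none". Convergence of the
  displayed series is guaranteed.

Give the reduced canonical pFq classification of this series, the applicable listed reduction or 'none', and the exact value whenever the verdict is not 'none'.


The series (x = -1) is 2F2: upper {-\frac{1}{5}, -\frac{1}{5}}, lower {-\frac{1}{2}, 1}, prefactor -\frac{10}{7}. Verdict: none (x = -1): each listed identity misses the multisets {-\frac{1}{5}, -\frac{1}{5}} ; {-\frac{1}{2}, 1}.

Key step: x = -1 and the product of the first k integers (C = -10/7) is k!.
Adjacent-term ratio: r(k) = -1 * (k-\frac{1}{5}) (k-\frac{1}{5}) / [(k-\frac{1}{2}) (k+1) (k+1)] - rational in k. x = -1; t_0 = -\frac{10}{7}; negate the roots.


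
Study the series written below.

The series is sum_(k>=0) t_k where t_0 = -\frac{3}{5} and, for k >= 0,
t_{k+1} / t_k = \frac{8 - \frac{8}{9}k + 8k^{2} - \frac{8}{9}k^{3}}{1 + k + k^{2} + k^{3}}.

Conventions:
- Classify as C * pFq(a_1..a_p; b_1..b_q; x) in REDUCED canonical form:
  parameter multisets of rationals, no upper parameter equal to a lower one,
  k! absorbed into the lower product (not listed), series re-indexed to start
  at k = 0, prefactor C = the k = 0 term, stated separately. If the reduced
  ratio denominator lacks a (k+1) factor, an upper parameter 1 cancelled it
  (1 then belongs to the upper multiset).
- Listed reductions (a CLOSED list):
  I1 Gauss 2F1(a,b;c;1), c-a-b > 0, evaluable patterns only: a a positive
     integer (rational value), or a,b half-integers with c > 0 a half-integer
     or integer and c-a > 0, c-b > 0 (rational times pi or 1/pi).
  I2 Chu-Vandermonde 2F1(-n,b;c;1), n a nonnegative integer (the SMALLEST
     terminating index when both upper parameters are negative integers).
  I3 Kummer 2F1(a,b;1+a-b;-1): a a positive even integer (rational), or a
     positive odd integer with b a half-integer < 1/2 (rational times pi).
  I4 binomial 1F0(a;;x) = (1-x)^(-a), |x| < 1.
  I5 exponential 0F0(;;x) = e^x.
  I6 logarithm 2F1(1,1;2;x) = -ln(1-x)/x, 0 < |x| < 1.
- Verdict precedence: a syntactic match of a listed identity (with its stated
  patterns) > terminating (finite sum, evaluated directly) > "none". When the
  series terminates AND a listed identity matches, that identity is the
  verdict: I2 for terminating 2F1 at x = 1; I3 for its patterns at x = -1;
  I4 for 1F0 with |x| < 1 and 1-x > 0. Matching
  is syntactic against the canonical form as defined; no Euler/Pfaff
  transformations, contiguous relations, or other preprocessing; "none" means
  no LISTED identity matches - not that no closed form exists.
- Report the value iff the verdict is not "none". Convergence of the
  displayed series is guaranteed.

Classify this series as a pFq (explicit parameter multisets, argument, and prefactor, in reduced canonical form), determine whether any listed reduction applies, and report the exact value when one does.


The tell: from the first term -\frac{3}{5}: factor the ratio over Q (C = -3/5, x = -8/9): negated roots = parameters.
Step ratio: r(k) = -\frac{8}{9} * (k-9) / [(k+1)] - rational; roots negated = parameters, x = -\frac{8}{9}, C = -\frac{3}{5}.

Classification (C = -\frac{3}{5}): 1F0 with upper {-9}, lower {-}, argument x = -\frac{8}{9}. Verdict: binomial (I4) matches (the 1F0 binomial series: exponent 9, x = -\frac{8}{9}). Value: -\frac{118587876497}{645700815}.


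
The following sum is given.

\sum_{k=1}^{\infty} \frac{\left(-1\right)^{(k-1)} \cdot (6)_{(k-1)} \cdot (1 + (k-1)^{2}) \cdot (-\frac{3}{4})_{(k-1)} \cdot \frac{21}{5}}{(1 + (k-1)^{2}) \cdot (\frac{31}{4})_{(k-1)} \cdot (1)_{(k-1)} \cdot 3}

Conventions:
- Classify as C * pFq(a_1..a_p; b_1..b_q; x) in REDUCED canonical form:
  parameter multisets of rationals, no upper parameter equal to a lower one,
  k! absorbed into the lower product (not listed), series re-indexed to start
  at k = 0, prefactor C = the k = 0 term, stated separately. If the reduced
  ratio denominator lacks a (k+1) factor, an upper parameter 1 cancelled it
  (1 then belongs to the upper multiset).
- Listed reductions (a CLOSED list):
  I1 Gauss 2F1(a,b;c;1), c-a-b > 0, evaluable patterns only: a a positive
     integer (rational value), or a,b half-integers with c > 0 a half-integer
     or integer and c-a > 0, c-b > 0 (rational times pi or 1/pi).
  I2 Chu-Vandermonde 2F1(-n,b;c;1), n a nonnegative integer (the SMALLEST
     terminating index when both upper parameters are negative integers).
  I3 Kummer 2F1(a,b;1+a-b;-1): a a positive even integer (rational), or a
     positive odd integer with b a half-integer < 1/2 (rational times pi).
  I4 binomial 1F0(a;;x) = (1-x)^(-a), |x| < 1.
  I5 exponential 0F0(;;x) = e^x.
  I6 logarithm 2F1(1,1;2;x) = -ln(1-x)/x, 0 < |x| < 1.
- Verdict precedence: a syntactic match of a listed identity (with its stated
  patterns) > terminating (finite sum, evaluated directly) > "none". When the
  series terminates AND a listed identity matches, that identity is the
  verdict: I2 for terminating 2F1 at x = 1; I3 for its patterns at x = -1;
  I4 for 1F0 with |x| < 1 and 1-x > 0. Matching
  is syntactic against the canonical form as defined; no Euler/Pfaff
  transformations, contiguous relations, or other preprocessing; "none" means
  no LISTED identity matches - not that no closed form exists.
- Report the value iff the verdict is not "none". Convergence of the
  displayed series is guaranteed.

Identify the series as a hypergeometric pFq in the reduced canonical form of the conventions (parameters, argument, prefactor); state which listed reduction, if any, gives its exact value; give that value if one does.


With C = \frac{7}{5}: the canonical form is 2F1(-\frac{3}{4}, 6; \frac{31}{4}; -1). Verdict: Kummer (I3) fires (x = -1; c = \frac{31}{4} equals 1+a-b for upper {-\frac{3}{4}, 6}: listed pattern). Value: \frac{27531}{12800}.

Key observation: t_0 = \frac{7}{5} here, and the factor k^2 + 1 cancels (top and bottom), leaving prefactor 7/5.
Term ratio: r(k) = -1 * (k-\frac{3}{4}) (k+6) / [(k+\frac{31}{4}) (k+1)] - rational in k, leading ratio -1; with t_0 = \frac{7}{5}, classification follows.


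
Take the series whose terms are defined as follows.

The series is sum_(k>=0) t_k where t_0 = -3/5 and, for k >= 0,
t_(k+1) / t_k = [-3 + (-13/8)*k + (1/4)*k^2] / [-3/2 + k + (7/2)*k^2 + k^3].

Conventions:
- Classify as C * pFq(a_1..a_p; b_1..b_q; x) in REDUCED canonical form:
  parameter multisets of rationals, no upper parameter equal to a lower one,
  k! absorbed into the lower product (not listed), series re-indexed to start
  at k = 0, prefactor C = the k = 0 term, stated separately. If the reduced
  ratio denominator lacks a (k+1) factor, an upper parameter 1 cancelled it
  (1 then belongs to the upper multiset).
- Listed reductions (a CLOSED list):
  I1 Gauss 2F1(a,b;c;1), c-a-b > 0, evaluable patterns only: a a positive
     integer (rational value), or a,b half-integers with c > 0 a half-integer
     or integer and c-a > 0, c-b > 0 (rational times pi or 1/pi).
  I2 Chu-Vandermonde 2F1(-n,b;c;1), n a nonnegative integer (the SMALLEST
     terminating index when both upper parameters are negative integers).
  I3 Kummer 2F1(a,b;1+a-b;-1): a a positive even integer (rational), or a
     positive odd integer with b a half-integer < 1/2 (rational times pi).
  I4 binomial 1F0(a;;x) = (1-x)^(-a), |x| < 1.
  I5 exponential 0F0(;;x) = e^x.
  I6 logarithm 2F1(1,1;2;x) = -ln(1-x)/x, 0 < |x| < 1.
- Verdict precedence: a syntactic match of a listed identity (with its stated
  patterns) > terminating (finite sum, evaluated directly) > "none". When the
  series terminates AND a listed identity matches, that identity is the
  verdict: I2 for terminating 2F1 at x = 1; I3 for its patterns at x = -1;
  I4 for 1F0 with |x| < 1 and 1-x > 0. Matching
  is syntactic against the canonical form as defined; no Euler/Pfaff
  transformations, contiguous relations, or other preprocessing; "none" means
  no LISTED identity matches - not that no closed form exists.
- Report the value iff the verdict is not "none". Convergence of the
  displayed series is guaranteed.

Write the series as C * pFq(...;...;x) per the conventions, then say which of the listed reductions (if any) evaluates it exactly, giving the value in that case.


Structural cue: t_0 = -3/5 here, and the expanded ratio factors over Q; prefactor -3/5, roots give parameters.
Step ratio: r(k) = (1/4) * (k-8) (k+3/2) / [(k-1/2) (k+3) (k+1)] - poly over poly, x = (1/4) from leading terms; C = -3/5 at k = 0.

With C = -3/5: the canonical form is 2F2(-8, 3/2; -1/2, 3; 1/4). Verdict: terminating - upper -8 stops the sum at k = 8; the 9 terms are added exactly. Its exact value is -1124932343/1468006400.


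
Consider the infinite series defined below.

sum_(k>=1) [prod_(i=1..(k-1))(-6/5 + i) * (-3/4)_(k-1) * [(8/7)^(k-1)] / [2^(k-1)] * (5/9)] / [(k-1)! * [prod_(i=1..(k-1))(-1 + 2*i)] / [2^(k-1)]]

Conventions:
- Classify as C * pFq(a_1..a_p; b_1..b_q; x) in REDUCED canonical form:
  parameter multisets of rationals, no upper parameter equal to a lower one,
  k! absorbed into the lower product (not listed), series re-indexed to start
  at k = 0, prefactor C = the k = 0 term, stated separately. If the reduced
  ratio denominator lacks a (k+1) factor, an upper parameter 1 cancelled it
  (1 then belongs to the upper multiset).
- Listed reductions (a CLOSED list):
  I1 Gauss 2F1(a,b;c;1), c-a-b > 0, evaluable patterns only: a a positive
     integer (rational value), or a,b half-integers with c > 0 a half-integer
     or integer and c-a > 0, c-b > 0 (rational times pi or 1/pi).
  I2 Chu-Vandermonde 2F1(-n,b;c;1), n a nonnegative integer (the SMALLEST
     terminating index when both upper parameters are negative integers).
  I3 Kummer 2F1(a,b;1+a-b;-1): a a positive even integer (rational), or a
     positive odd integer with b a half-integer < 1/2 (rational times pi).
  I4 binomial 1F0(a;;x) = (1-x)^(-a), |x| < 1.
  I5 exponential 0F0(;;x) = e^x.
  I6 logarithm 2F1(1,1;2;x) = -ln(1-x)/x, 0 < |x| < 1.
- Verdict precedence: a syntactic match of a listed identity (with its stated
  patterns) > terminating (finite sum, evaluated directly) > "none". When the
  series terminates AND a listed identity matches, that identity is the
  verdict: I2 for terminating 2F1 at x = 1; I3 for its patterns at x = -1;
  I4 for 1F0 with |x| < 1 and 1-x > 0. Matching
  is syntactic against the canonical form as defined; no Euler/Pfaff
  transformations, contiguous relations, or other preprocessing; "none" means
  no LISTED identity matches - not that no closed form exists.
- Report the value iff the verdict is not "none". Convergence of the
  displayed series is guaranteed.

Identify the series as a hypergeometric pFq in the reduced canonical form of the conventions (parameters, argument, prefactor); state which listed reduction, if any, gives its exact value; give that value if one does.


Prefactor 5/9, argument 4/7: 2F1 with upper {-3/4, -1/5} over lower {1/2}. Verdict: none - at argument 4/7 the multisets {-3/4, -1/5} ; {1/2} match no listed identity.

Key step: t_0 = 5/9 here, and the two k-th powers (prefactor 5/9) combine into one argument.
Adjacent-term ratio: r(k) = (4/7) * (k-3/4) (k-1/5) / [(k+1/2) (k+1)] - rational in k, leading ratio (4/7); with t_0 = 5/9, classification follows.


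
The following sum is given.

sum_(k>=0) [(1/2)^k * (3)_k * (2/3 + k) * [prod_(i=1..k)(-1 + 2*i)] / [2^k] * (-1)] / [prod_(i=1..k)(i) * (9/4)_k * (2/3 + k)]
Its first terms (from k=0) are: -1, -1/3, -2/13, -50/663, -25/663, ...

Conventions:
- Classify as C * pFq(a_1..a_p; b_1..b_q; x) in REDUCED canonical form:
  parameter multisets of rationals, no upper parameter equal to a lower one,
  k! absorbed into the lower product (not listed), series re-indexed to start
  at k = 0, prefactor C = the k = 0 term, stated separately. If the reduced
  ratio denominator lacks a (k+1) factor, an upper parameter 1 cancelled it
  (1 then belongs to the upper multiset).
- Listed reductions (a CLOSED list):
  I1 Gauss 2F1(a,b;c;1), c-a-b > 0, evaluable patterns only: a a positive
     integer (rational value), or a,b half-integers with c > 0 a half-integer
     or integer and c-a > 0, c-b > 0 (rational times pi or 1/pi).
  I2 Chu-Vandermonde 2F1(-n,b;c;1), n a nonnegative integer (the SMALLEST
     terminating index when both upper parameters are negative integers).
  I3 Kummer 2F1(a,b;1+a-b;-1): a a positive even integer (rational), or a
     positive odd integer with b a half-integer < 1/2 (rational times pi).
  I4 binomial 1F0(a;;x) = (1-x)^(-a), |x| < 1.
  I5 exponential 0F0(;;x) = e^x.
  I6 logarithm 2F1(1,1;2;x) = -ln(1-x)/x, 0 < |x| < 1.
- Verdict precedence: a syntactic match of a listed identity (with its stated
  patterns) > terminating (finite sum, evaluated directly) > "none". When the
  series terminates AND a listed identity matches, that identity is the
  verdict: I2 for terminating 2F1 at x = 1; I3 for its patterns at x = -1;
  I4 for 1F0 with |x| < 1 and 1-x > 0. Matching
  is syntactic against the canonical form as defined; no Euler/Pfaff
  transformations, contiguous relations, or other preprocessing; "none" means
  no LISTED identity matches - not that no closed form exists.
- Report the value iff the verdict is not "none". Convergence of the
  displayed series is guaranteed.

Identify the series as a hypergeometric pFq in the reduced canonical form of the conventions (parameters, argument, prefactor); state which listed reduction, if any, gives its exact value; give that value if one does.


x = 1/2 here; the reduced form reads 2F1, upper {1/2, 3}, lower {9/4}, C = -1. Verdict: no listed reduction: x = 1/2 and upper {1/2, 3} fail every I1-I6 pattern.

The tell: t_0 = -1 here, and the odd product 1*3*...*(2k-1) (prefactor -1) is 2^k (1/2)_k.
Term ratio: r(k) = (1/2) * (k+1/2) (k+3) / [(k+9/4) (k+1)] - rational in k, leading ratio (1/2); with t_0 = -1, classification follows.


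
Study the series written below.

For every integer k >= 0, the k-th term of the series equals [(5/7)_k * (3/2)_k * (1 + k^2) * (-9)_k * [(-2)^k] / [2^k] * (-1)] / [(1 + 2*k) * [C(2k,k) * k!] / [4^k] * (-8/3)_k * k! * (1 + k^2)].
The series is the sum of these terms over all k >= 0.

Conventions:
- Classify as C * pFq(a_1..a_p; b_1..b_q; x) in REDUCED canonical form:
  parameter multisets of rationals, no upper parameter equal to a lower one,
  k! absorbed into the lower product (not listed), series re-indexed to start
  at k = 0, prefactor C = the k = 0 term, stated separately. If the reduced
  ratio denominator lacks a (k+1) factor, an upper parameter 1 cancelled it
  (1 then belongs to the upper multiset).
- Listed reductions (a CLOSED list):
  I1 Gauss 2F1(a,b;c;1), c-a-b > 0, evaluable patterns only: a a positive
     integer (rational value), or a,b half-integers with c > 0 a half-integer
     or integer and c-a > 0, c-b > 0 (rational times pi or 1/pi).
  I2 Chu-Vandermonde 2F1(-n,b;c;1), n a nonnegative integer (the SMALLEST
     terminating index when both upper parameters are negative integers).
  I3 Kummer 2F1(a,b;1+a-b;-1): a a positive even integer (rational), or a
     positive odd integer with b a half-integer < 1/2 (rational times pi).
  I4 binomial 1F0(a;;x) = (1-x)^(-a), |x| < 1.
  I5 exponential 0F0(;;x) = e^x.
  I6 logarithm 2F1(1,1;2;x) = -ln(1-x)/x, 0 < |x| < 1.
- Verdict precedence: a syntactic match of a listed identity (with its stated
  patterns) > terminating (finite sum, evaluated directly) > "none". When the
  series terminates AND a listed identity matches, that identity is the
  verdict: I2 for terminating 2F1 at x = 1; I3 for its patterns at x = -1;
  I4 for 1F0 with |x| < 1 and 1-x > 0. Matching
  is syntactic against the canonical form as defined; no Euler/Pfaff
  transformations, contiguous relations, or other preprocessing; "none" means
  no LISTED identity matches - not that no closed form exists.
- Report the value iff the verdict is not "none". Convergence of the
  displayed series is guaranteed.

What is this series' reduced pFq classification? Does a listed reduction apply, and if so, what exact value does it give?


x = -1 here; the reduced form reads 2F1, upper {-9, 5/7}, lower {-8/3}, C = -1. Verdict: terminating at k = 9: the factor (-9)_k kills every later term; summing the 10 survivors is exact. Exact value: 127883735042153/4519603984.

Key observation: from the first term -1: the two k-th powers (C = -1) combine into one argument.
Adjacent-term ratio: r(k) = (-1) * (k-9) (k+5/7) / [(k-8/3) (k+1)] - rational; roots negated = parameters, x = (-1), C = -1.


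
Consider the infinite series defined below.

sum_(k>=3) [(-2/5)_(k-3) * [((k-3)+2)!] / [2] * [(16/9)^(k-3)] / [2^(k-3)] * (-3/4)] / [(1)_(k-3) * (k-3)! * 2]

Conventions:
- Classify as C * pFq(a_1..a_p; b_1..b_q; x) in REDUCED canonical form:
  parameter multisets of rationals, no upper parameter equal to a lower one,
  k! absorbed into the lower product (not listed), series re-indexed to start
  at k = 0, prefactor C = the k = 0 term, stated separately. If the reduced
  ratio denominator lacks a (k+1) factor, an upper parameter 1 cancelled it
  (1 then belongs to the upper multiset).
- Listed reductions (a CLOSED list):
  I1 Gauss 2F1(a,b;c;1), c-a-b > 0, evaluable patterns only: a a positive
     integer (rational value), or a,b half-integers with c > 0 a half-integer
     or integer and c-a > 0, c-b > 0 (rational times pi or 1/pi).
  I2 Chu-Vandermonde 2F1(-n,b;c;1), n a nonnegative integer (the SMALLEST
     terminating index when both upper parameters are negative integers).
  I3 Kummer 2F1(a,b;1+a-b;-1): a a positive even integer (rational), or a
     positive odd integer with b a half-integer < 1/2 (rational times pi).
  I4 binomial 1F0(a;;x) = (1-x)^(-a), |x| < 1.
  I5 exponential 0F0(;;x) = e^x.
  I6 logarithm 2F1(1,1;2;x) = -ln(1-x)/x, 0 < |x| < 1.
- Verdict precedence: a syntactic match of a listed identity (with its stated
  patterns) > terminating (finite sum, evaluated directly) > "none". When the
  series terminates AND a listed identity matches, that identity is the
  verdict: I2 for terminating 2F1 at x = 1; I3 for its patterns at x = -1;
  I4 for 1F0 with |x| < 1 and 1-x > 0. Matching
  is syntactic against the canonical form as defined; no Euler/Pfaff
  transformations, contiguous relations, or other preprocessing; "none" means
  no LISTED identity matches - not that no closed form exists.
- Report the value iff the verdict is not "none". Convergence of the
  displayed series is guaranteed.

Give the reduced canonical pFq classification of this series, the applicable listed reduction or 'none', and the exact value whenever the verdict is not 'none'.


Classification (C = -3/8): 2F1 with upper {-2/5, 3}, lower {1}, argument x = 8/9. Verdict: none. Every listed pattern misses the 2F1 form at 8/9, upper {-2/5, 3}.

The tell: with t_0 = -3/8, the factorial ratio (prefactor -3/8) (k+a-1)!/(a-1)! is a rising factorial (a)_k.
Consecutive-term ratio: r(k) = (8/9) * (k-2/5) (k+3) / [(k+1) (k+1)] ; factor over Q: parameters, x = (8/9), and C = -3/8.


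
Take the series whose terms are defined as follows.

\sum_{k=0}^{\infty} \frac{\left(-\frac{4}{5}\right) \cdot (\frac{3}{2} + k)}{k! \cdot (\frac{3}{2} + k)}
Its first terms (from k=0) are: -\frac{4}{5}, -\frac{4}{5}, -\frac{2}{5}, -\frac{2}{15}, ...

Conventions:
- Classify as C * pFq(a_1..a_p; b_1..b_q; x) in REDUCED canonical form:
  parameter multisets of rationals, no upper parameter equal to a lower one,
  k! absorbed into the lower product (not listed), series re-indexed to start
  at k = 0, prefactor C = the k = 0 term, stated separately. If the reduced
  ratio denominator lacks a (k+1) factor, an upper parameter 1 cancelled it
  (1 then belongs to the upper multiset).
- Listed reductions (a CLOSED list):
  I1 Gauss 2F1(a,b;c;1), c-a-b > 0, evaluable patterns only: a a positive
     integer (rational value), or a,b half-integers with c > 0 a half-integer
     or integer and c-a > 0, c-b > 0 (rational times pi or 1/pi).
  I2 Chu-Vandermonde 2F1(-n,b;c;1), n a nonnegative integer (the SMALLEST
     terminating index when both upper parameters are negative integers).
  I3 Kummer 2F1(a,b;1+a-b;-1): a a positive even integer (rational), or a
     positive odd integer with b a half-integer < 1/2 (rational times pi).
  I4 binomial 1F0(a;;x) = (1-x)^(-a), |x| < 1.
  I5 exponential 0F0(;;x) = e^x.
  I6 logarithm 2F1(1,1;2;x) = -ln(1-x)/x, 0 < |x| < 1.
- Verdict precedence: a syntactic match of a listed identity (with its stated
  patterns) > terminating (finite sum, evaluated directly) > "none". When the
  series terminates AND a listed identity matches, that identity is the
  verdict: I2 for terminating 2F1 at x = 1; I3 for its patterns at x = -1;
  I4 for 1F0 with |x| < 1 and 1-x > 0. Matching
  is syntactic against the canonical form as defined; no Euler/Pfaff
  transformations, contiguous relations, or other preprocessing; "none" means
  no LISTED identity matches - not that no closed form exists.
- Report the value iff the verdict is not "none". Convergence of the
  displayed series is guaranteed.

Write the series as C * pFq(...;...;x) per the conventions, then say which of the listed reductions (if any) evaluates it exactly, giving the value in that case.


Key observation: t_0 being -\frac{4}{5}, k + 3/2 divides numerator and denominator alike; C = -4/5 after cancelling.
Adjacent-term ratio: r(k) = 1 * 1 / [(k+1)] - poly over poly, x = 1 from leading terms; C = -\frac{4}{5} at k = 0.

At argument 1: a 0F0 with upper {-}, lower {-}, scaled by C = -\frac{4}{5}. Verdict at x = 1: the exponential series (I5) matches (the 0F0 exponential series at x = 1). Exact value: \left(-\frac{4}{5}\right) \cdot e^{1}.


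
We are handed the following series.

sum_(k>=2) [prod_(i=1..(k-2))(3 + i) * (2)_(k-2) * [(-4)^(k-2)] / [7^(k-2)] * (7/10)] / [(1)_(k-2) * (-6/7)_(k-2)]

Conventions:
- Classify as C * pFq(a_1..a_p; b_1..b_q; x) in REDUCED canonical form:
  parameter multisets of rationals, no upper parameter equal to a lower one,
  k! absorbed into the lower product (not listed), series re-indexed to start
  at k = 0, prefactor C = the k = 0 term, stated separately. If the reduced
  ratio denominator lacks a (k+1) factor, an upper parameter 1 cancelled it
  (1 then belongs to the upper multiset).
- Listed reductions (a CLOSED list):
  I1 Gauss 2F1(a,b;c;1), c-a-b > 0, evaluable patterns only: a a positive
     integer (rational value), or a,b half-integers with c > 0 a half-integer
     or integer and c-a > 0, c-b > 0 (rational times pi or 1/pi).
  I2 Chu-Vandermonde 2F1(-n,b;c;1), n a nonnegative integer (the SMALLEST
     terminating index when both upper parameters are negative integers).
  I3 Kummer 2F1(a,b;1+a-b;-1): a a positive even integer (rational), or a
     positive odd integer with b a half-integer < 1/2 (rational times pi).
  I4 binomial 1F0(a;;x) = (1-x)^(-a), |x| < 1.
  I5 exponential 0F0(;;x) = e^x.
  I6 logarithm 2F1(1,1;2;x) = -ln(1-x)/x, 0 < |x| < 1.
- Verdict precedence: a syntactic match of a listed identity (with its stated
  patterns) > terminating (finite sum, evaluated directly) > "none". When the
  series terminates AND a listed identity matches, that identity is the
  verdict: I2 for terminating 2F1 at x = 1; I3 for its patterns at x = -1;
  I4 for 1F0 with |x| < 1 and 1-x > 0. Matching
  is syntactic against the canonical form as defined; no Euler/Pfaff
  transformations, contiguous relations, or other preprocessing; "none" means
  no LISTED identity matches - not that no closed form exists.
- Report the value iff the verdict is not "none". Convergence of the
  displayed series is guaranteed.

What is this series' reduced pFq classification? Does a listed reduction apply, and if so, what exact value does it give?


Reduced: x = -4/7, 2F1, upper = {2, 4}, lower = {-6/7}, C = 7/10. Verdict: none. No listed pattern accepts 2F1(2, 4; -6/7; -4/7).

First insight: from the first term 7/10: the running product (C = 7/10) telescopes to a rising factorial.
Term ratio: r(k) = (-4/7) * (k+2) (k+4) / [(k-6/7) (k+1)] - rational in k. x = (-4/7); t_0 = 7/10; negate the roots.
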